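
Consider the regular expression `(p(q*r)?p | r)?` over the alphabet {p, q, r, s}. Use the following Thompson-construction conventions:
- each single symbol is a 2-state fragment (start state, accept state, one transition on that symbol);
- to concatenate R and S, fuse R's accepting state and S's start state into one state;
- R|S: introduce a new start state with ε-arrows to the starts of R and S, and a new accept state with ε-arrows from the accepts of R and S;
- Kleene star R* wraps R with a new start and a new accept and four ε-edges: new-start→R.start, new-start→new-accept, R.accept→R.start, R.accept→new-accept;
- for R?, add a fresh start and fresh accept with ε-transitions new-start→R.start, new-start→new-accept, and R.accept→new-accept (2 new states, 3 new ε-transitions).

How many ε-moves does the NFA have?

Per subexpression:
Each of the 5 symbol leaves contributes 0 ε-transitions.
  q* → 4 ε-transitions
  q*r → 4 ε-transitions
  (q*r)? → 7 ε-transitions
  p(q*r)?p → 7 ε-transitions
  p(q*r)?p | r → 11 ε-transitions
  (p(q*r)?p | r)? → 14 ε-transitions

14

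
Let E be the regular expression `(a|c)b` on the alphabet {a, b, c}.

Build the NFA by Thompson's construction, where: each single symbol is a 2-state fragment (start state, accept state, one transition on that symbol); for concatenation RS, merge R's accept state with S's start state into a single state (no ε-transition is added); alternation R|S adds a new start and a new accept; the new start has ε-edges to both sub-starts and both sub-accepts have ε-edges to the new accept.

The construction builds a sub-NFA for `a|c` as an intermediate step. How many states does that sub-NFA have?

6

Fragment for `a|c`:
Each of the 2 symbol leaves contributes a 2-state fragment.
  a|c → 6 states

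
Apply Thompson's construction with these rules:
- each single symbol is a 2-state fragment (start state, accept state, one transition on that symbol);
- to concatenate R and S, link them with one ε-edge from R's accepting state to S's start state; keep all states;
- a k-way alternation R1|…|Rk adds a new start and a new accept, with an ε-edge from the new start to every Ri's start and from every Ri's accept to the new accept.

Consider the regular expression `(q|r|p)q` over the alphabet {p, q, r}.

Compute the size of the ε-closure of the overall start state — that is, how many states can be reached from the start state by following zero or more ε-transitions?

Compute the ε-closure size of each fragment's start state recursively; a symbol fragment's start has no outgoing ε-edge, so its closure is just itself (size 1).
  q|r|p → new start ε-reaches every alternative's start; none of them accept ε, so the new accept is not reached: |ε-closure| = 1 + 1 + 1 + 1 = 4
  (q|r|p)q → same as the first factor's closure: |ε-closure| = 4

4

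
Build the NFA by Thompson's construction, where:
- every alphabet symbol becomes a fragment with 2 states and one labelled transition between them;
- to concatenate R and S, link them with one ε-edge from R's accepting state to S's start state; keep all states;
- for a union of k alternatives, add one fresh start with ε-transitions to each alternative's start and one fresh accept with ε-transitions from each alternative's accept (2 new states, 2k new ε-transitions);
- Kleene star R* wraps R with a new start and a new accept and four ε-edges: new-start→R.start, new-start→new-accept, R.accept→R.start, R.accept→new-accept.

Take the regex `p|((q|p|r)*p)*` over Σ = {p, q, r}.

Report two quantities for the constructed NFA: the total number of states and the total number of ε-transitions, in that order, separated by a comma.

By structural recursion:
Each of the 5 symbol leaves contributes 2 states and 0 ε-transitions.
  q|p|r : 8 states, 6 ε-transitions
  (q|p|r)* : 10 states, 10 ε-transitions
  (q|p|r)*p : 12 states, 11 ε-transitions
  ((q|p|r)*p)* : 14 states, 15 ε-transitions
  p|((q|p|r)*p)* : 18 states, 19 ε-transitions

18, 19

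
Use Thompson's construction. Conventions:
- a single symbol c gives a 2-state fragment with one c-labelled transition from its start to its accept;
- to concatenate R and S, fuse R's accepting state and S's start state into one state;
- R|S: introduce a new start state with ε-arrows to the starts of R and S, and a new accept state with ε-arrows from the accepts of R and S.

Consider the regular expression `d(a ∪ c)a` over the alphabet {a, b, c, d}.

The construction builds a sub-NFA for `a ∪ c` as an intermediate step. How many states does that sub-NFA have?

6

Fragment for `a ∪ c`:
Each of the 2 symbol leaves contributes a 2-state fragment.
  a ∪ c — 6 states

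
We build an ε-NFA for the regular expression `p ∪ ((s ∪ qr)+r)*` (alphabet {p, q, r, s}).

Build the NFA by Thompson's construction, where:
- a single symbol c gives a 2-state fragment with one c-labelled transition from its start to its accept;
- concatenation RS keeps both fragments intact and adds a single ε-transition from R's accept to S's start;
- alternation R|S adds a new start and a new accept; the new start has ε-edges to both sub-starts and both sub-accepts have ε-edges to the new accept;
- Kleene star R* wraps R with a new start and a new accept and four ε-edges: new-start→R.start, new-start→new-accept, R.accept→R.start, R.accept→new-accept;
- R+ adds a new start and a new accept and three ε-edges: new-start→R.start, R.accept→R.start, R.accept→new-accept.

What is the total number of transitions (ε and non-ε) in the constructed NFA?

Per subexpression:
Each of the 5 symbol leaves contributes 1 transition (1 symbol, 0 ε).
  qr → 3 transitions (2 symbol, 1 ε)
  s ∪ qr → 8 transitions (3 symbol, 5 ε)
  (s ∪ qr)+ → 11 transitions (3 symbol, 8 ε)
  (s ∪ qr)+r → 13 transitions (4 symbol, 9 ε)
  ((s ∪ qr)+r)* → 17 transitions (4 symbol, 13 ε)
  p ∪ ((s ∪ qr)+r)* → 22 transitions (5 symbol, 17 ε)

22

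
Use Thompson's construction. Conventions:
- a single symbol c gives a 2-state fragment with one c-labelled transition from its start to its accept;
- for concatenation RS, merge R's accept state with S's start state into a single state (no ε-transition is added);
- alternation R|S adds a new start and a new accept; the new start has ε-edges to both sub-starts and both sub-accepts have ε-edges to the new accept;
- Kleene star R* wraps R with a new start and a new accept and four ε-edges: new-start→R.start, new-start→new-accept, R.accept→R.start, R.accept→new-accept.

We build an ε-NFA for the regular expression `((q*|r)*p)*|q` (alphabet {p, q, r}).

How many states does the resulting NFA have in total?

Per subexpression:
Each of the 4 symbol leaves contributes a 2-state fragment.
  q* → 4 states
  q*|r → 8 states
  (q*|r)* → 10 states
  (q*|r)*p → 11 states
  ((q*|r)*p)* → 13 states
  ((q*|r)*p)*|q → 17 states

17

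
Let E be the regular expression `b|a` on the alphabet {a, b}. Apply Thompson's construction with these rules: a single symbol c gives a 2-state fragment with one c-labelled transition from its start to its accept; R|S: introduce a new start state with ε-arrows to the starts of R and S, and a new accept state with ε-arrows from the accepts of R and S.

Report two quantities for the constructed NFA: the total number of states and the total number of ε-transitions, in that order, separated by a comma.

6, 4

Building bottom-up:
Each of the 2 symbol leaves contributes 2 states and 0 ε-transitions.
  b|a → 6 states, 4 ε-transitions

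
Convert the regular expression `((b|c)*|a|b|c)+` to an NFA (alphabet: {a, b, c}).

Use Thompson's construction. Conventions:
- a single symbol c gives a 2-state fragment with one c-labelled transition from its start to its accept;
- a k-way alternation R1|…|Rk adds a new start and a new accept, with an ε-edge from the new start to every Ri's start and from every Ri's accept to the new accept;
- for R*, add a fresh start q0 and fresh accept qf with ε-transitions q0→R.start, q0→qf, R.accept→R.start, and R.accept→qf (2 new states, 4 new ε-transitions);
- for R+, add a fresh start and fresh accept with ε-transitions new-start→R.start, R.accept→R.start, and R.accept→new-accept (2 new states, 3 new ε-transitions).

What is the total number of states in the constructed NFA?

Per subexpression:
Each of the 5 symbol leaves contributes a 2-state fragment.
  b|c : 6 states
  (b|c)* : 8 states
  (b|c)*|a|b|c : 16 states
  ((b|c)*|a|b|c)+ : 18 states

18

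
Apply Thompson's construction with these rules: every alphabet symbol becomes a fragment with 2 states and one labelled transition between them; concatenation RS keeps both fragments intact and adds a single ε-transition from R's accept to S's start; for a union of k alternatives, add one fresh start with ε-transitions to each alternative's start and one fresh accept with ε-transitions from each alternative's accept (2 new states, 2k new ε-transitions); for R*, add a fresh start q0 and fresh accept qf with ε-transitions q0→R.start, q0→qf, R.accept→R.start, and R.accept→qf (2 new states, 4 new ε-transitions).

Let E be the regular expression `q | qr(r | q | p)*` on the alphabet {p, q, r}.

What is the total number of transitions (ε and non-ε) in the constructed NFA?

By structural recursion:
Each of the 6 symbol leaves contributes 1 transition (1 symbol, 0 ε).
  r | q | p = 9 transitions (3 symbol, 6 ε)
  (r | q | p)* = 13 transitions (3 symbol, 10 ε)
  qr(r | q | p)* = 17 transitions (5 symbol, 12 ε)
  q | qr(r | q | p)* = 22 transitions (6 symbol, 16 ε)

22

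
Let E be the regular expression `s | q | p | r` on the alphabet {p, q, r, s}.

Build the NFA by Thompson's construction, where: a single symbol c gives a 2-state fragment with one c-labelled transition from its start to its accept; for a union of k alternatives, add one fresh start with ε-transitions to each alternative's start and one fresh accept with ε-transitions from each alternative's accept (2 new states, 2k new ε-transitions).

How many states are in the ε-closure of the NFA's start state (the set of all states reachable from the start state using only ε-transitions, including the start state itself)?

5

Let C(F) = |ε-closure(F.start)| within fragment F, and note whether F accepts ε. Symbol fragments have C = 1 and do not accept ε. Then:
  s | q | p | r : new start ε-reaches every alternative's start; none of them accept ε, so the new accept is not reached: C = 1 + 1 + 1 + 1 + 1 = 5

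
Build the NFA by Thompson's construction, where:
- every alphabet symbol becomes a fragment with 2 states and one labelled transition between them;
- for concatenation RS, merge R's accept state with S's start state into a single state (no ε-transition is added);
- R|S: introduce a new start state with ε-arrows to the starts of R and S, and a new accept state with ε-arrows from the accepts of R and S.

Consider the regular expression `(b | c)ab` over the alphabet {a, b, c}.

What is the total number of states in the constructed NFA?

Building bottom-up:
Each of the 4 symbol leaves contributes a 2-state fragment.
  b | c → 6 states
  (b | c)ab → 8 states

8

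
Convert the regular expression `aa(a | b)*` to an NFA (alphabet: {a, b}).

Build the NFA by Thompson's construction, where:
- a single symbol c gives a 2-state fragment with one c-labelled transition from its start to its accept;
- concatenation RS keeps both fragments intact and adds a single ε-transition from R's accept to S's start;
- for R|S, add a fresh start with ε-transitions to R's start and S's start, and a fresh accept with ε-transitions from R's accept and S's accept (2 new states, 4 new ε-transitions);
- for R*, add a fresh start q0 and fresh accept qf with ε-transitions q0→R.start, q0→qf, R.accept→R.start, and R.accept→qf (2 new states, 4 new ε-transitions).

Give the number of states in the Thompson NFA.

Building bottom-up:
Each of the 4 symbol leaves contributes a 2-state fragment.
  a | b — 6 states
  (a | b)* — 8 states
  aa(a | b)* — 12 states

12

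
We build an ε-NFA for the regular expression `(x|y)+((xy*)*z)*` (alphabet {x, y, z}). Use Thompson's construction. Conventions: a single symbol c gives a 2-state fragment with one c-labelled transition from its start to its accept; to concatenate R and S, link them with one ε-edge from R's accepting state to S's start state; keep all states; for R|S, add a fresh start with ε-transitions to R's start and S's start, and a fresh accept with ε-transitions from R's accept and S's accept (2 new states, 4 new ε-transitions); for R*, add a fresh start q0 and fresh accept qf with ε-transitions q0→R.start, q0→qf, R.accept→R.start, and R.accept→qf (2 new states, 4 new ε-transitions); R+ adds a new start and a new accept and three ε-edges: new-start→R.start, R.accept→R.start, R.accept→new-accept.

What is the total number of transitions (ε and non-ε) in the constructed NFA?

27

Bottom-up over the parse tree:
Each of the 5 symbol leaves contributes 1 transition (1 symbol, 0 ε).
  x|y : 6 transitions (2 symbol, 4 ε)
  (x|y)+ : 9 transitions (2 symbol, 7 ε)
  y* : 5 transitions (1 symbol, 4 ε)
  xy* : 7 transitions (2 symbol, 5 ε)
  (xy*)* : 11 transitions (2 symbol, 9 ε)
  (xy*)*z : 13 transitions (3 symbol, 10 ε)
  ((xy*)*z)* : 17 transitions (3 symbol, 14 ε)
  (x|y)+((xy*)*z)* : 27 transitions (5 symbol, 22 ε)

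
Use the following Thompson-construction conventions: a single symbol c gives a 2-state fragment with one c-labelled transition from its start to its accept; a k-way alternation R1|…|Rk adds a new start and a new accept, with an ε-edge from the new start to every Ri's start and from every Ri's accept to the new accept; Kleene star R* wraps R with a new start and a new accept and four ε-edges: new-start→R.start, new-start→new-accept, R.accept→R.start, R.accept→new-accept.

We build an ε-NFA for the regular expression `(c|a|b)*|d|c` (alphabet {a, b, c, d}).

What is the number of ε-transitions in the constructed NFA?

16

Bottom-up over the parse tree:
Each of the 5 symbol leaves contributes 0 ε-transitions.
  c|a|b = 6 ε-transitions
  (c|a|b)* = 10 ε-transitions
  (c|a|b)*|d|c = 16 ε-transitions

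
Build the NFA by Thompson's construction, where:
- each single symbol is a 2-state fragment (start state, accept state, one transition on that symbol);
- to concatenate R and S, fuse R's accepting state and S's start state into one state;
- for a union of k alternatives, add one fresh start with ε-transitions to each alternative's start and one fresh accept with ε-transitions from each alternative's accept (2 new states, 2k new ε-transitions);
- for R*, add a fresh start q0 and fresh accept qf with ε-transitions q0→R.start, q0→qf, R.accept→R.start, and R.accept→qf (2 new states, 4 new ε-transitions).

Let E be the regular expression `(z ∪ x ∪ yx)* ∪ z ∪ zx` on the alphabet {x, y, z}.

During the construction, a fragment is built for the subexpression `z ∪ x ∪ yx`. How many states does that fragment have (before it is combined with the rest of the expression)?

9

Fragment for `z ∪ x ∪ yx`:
Each of the 4 symbol leaves contributes a 2-state fragment.
  yx → 3 states
  z ∪ x ∪ yx → 9 states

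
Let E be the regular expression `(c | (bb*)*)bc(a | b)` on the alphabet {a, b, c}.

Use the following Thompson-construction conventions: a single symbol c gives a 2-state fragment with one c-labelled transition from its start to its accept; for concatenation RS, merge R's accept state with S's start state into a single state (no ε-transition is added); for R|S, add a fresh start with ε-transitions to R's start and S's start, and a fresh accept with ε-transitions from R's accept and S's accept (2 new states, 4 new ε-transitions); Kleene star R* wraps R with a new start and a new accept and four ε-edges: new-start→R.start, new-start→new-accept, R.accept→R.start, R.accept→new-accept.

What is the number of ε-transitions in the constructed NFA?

16

Recursing over subexpressions:
Each of the 7 symbol leaves contributes 0 ε-transitions.
  b* : 4 ε-transitions
  bb* : 4 ε-transitions
  (bb*)* : 8 ε-transitions
  c | (bb*)* : 12 ε-transitions
  a | b : 4 ε-transitions
  (c | (bb*)*)bc(a | b) : 16 ε-transitions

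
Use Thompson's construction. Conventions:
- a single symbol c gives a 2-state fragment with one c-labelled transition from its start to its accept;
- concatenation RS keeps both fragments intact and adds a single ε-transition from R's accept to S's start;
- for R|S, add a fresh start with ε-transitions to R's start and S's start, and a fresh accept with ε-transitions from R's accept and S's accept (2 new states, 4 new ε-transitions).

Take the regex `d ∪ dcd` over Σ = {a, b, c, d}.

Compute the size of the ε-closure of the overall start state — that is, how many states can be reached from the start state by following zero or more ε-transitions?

Let C(F) = |ε-closure(F.start)| within fragment F, and note whether F accepts ε. Symbol fragments have C = 1 and do not accept ε. Then:
  dcd → same as the first factor's closure: |closure| = 1
  d ∪ dcd → |closure| = 1 + 1 + 1 = 3 (the new accept is not ε-reachable since no branch accepts ε)

3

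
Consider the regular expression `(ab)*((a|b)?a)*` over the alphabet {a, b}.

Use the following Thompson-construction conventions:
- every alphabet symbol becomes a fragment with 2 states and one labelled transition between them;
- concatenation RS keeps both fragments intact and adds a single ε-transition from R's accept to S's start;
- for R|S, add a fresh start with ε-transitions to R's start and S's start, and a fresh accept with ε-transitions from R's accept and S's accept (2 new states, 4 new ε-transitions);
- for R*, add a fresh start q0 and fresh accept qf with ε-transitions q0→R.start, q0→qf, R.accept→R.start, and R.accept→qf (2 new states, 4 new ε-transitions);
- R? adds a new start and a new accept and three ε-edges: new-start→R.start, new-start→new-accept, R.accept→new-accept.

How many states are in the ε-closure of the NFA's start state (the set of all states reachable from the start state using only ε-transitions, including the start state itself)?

11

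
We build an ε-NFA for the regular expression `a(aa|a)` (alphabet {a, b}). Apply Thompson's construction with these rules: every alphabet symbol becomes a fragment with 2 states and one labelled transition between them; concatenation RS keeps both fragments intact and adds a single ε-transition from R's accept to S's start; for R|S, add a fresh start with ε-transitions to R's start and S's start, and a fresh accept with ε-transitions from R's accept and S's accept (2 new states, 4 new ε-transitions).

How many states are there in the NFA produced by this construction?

Bottom-up over the parse tree:
Each of the 4 symbol leaves contributes a 2-state fragment.
  aa → 4 states
  aa|a → 8 states
  a(aa|a) → 10 states

10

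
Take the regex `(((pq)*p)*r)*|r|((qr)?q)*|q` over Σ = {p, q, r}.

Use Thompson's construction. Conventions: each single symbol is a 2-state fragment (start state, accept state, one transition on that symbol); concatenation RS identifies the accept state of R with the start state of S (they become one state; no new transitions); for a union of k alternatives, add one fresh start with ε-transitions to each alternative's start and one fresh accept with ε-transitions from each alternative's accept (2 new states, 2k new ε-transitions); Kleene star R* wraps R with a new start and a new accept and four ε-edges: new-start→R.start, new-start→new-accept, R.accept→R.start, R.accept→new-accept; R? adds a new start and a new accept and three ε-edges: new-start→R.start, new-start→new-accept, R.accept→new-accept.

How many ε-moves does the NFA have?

Bottom-up over the parse tree:
Each of the 9 symbol leaves contributes 0 ε-transitions.
  pq : 0 ε-transitions
  (pq)* : 4 ε-transitions
  (pq)*p : 4 ε-transitions
  ((pq)*p)* : 8 ε-transitions
  ((pq)*p)*r : 8 ε-transitions
  (((pq)*p)*r)* : 12 ε-transitions
  qr : 0 ε-transitions
  (qr)? : 3 ε-transitions
  (qr)?q : 3 ε-transitions
  ((qr)?q)* : 7 ε-transitions
  (((pq)*p)*r)*|r|((qr)?q)*|q : 27 ε-transitions

27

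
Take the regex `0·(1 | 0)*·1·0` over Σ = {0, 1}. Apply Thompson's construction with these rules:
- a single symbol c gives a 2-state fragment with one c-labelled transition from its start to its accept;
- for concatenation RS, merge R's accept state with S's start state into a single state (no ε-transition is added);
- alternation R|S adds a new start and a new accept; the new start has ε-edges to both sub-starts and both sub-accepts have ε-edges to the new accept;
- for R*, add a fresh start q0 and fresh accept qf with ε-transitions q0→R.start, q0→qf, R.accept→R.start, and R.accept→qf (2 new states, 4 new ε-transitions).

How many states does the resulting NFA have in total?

11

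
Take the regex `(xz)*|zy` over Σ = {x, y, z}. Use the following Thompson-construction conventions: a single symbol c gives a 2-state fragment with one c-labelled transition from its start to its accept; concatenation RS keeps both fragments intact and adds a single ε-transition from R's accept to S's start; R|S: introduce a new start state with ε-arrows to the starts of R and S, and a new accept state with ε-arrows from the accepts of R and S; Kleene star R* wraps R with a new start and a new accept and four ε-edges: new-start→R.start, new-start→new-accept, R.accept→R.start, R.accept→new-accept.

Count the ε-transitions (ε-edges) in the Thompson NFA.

10

Recursing over subexpressions:
Each of the 4 symbol leaves contributes 0 ε-transitions.
  xz = 1 ε-transition
  (xz)* = 5 ε-transitions
  zy = 1 ε-transition
  (xz)*|zy = 10 ε-transitions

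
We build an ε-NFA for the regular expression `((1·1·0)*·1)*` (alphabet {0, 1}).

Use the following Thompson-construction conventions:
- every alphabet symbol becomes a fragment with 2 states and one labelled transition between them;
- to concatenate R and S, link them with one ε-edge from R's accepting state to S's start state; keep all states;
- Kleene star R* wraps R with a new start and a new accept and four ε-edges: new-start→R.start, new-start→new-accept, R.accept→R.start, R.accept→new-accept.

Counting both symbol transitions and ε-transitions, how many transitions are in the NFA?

15

Bottom-up over the parse tree:
Each of the 4 symbol leaves contributes 1 transition (1 symbol, 0 ε).
  1·1·0 : 5 transitions (3 symbol, 2 ε)
  (1·1·0)* : 9 transitions (3 symbol, 6 ε)
  (1·1·0)*·1 : 11 transitions (4 symbol, 7 ε)
  ((1·1·0)*·1)* : 15 transitions (4 symbol, 11 ε)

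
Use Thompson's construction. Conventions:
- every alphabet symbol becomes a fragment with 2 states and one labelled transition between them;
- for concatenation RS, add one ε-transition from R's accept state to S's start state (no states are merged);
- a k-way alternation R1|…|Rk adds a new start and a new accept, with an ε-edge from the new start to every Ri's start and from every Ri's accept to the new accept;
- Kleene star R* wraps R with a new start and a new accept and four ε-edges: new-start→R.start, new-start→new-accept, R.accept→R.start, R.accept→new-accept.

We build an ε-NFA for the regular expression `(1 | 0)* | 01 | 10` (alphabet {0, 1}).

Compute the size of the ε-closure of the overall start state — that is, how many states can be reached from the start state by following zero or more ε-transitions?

Let C(F) = |ε-closure(F.start)| within fragment F, and note whether F accepts ε. Symbol fragments have C = 1 and do not accept ε. Then:
  1 | 0 → new start ε-reaches every alternative's start; none of them accept ε, so the new accept is not reached: |ε-closure| = 1 + 1 + 1 = 3
  (1 | 0)* → the star's fresh start ε-reaches both the body's start and the fresh accept: |ε-closure| = 2 + 3 = 5
  01 → |ε-closure| equals the left operand's closure size = 1 (its accept is not ε-reachable, so the closure stops there)
  10 → |ε-closure| equals the left operand's closure size = 1 (its accept is not ε-reachable, so the closure stops there)
  (1 | 0)* | 01 | 10 → |ε-closure| = 1 (new start) + (5 + 1 + 1) + 1 (new accept, since some branch ε-reaches its own accept) = 9

9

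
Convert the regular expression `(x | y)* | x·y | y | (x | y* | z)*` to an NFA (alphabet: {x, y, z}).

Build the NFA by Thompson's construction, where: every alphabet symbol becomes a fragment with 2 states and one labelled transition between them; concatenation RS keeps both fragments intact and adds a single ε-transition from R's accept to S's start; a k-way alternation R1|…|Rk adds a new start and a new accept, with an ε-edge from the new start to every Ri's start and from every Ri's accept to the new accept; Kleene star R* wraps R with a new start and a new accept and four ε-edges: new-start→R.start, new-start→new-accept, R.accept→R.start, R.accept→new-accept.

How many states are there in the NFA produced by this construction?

Bottom-up over the parse tree:
Each of the 8 symbol leaves contributes a 2-state fragment.
  x | y — 6 states
  (x | y)* — 8 states
  x·y — 4 states
  y* — 4 states
  x | y* | z — 10 states
  (x | y* | z)* — 12 states
  (x | y)* | x·y | y | (x | y* | z)* — 28 states

28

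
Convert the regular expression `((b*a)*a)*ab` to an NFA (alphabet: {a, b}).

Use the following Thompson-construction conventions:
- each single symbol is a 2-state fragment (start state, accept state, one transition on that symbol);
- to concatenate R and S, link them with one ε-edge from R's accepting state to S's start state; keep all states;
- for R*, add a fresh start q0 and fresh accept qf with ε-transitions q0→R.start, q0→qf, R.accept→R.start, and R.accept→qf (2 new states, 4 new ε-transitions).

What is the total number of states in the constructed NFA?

16

Building bottom-up:
Each of the 5 symbol leaves contributes a 2-state fragment.
  b* : 4 states
  b*a : 6 states
  (b*a)* : 8 states
  (b*a)*a : 10 states
  ((b*a)*a)* : 12 states
  ((b*a)*a)*ab : 16 states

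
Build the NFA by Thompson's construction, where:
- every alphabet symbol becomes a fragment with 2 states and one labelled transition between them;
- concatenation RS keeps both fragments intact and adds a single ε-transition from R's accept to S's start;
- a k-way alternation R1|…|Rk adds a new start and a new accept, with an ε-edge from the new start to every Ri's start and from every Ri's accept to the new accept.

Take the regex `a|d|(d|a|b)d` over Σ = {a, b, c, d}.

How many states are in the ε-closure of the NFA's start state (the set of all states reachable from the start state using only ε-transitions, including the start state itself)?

7

Compute the ε-closure size of each fragment's start state recursively; a symbol fragment's start has no outgoing ε-edge, so its closure is just itself (size 1).
  d|a|b → new start ε-reaches every alternative's start; none of them accept ε, so the new accept is not reached: C = 1 + 1 + 1 + 1 = 4
  (d|a|b)d → C equals the left operand's closure size = 4 (its accept is not ε-reachable, so the closure stops there)
  a|d|(d|a|b)d → C = 1 + 1 + 1 + 4 = 7 (the new accept is not ε-reachable since no branch accepts ε)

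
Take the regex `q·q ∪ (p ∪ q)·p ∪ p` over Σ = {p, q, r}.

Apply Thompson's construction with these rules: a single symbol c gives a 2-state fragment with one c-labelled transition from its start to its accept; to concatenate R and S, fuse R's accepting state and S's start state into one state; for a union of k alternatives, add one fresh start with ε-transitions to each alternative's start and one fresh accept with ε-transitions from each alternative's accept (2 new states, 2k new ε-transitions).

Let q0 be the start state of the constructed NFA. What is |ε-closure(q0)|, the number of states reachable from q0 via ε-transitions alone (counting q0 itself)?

6

Let C(F) = |ε-closure(F.start)| within fragment F, and note whether F accepts ε. Symbol fragments have C = 1 and do not accept ε. Then:
  q·q — |closure| equals the left operand's closure size = 1 (its accept is not ε-reachable, so the closure stops there)
  p ∪ q — new start ε-reaches every alternative's start; none of them accept ε, so the new accept is not reached: |closure| = 1 + 1 + 1 = 3
  (p ∪ q)·p — |closure| equals the left operand's closure size = 3 (its accept is not ε-reachable, so the closure stops there)
  q·q ∪ (p ∪ q)·p ∪ p — new start ε-reaches every alternative's start; none of them accept ε, so the new accept is not reached: |closure| = 1 + 1 + 3 + 1 = 6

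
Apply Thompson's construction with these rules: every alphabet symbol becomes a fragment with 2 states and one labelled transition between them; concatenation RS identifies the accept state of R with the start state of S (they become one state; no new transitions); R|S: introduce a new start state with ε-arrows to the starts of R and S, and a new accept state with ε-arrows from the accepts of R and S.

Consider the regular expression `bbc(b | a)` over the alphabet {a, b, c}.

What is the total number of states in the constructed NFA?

Recursing over subexpressions:
Each of the 5 symbol leaves contributes a 2-state fragment.
  b | a → 6 states
  bbc(b | a) → 9 states

9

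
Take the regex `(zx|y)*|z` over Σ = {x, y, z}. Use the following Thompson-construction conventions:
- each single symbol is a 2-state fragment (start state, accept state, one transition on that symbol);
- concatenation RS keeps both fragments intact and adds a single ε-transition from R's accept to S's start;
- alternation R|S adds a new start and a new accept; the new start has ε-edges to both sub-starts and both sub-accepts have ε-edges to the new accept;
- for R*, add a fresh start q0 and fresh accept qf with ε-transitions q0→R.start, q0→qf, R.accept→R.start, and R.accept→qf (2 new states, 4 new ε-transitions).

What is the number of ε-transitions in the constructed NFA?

13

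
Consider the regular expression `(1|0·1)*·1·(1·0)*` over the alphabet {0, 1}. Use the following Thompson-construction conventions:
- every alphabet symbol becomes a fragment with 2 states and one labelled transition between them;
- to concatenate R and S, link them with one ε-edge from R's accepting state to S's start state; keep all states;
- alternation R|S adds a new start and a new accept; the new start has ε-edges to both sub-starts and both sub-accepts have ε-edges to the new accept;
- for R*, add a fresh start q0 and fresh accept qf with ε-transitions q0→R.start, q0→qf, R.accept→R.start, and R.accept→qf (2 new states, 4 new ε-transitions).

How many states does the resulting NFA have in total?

18

Recursing over subexpressions:
Each of the 6 symbol leaves contributes a 2-state fragment.
  0·1 : 4 states
  1|0·1 : 8 states
  (1|0·1)* : 10 states
  1·0 : 4 states
  (1·0)* : 6 states
  (1|0·1)*·1·(1·0)* : 18 states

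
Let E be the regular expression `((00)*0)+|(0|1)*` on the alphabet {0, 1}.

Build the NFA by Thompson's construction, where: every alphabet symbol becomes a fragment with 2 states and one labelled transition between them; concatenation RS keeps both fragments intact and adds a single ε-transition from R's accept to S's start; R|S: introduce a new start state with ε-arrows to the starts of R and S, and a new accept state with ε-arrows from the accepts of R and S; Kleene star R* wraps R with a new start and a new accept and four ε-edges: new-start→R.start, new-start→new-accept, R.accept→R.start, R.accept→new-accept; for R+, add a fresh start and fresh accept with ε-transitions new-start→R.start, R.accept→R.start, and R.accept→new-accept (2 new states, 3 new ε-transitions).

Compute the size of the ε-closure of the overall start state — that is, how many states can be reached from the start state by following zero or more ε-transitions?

12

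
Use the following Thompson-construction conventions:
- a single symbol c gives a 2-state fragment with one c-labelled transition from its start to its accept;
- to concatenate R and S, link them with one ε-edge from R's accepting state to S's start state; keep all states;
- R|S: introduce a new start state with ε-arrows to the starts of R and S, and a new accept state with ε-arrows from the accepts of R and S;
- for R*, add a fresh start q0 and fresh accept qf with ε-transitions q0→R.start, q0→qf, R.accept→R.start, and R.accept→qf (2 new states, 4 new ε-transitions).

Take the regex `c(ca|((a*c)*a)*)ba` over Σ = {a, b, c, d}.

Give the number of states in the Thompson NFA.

24

Bottom-up over the parse tree:
Each of the 8 symbol leaves contributes a 2-state fragment.
  ca — 4 states
  a* — 4 states
  a*c — 6 states
  (a*c)* — 8 states
  (a*c)*a — 10 states
  ((a*c)*a)* — 12 states
  ca|((a*c)*a)* — 18 states
  c(ca|((a*c)*a)*)ba — 24 states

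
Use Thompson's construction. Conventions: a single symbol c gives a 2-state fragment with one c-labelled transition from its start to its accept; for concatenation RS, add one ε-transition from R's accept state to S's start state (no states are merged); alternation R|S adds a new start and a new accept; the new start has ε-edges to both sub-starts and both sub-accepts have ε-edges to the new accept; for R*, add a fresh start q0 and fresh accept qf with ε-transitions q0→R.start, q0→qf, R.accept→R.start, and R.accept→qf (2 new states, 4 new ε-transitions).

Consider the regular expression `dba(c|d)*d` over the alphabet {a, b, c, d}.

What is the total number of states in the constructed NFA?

Building bottom-up:
Each of the 6 symbol leaves contributes a 2-state fragment.
  c|d → 6 states
  (c|d)* → 8 states
  dba(c|d)*d → 16 states

16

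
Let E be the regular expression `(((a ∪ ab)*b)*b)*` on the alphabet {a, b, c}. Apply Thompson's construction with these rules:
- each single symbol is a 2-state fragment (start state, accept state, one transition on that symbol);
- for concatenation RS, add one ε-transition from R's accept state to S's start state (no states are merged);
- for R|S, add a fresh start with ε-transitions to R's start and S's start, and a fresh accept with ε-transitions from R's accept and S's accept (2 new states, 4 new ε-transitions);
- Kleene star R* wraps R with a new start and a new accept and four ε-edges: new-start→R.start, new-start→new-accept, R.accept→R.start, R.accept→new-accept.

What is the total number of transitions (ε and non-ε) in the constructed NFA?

By structural recursion:
Each of the 5 symbol leaves contributes 1 transition (1 symbol, 0 ε).
  ab = 3 transitions (2 symbol, 1 ε)
  a ∪ ab = 8 transitions (3 symbol, 5 ε)
  (a ∪ ab)* = 12 transitions (3 symbol, 9 ε)
  (a ∪ ab)*b = 14 transitions (4 symbol, 10 ε)
  ((a ∪ ab)*b)* = 18 transitions (4 symbol, 14 ε)
  ((a ∪ ab)*b)*b = 20 transitions (5 symbol, 15 ε)
  (((a ∪ ab)*b)*b)* = 24 transitions (5 symbol, 19 ε)

24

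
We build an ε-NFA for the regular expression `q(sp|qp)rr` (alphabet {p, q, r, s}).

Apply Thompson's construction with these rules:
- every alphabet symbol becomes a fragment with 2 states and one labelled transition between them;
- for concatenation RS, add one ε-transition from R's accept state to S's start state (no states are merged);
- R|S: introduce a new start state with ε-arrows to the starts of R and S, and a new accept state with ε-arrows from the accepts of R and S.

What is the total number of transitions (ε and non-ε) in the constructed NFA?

Recursing over subexpressions:
Each of the 7 symbol leaves contributes 1 transition (1 symbol, 0 ε).
  sp = 3 transitions (2 symbol, 1 ε)
  qp = 3 transitions (2 symbol, 1 ε)
  sp|qp = 10 transitions (4 symbol, 6 ε)
  q(sp|qp)rr = 16 transitions (7 symbol, 9 ε)

16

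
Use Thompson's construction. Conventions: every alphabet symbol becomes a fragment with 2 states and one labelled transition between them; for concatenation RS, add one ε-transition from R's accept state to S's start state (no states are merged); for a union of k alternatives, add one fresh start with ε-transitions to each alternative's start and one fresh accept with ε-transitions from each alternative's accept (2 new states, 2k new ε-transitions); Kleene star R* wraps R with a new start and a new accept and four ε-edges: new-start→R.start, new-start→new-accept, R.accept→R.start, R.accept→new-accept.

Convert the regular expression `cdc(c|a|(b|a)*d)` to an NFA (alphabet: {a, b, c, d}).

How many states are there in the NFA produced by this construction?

Building bottom-up:
Each of the 8 symbol leaves contributes a 2-state fragment.
  b|a — 6 states
  (b|a)* — 8 states
  (b|a)*d — 10 states
  c|a|(b|a)*d — 16 states
  cdc(c|a|(b|a)*d) — 22 states

22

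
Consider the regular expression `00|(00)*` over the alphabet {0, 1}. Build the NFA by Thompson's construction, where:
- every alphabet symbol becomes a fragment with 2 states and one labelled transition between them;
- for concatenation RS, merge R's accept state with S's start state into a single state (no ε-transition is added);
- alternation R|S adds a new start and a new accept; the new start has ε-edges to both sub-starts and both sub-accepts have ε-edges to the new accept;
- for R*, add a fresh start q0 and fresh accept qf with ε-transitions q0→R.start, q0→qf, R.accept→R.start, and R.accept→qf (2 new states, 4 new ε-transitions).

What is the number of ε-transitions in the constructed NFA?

Bottom-up over the parse tree:
Each of the 4 symbol leaves contributes 0 ε-transitions.
  00 — 0 ε-transitions
  00 — 0 ε-transitions
  (00)* — 4 ε-transitions
  00|(00)* — 8 ε-transitions

8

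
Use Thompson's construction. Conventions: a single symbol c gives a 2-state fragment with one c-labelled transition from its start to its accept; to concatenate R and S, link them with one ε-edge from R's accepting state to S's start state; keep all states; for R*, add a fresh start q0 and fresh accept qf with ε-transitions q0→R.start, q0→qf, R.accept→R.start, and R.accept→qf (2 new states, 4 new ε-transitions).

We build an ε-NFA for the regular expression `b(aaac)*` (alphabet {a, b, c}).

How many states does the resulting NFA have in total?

Bottom-up over the parse tree:
Each of the 5 symbol leaves contributes a 2-state fragment.
  aaac → 8 states
  (aaac)* → 10 states
  b(aaac)* → 12 states

12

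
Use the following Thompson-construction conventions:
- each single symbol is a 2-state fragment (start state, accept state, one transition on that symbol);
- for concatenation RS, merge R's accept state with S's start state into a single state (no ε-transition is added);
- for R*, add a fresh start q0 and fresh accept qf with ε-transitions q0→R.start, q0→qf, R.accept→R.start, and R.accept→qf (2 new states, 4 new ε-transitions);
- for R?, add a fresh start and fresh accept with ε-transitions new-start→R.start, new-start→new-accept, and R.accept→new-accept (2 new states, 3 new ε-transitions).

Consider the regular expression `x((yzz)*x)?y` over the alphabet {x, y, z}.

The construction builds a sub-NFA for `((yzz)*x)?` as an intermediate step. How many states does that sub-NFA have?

Fragment for `((yzz)*x)?`:
Each of the 4 symbol leaves contributes a 2-state fragment.
  yzz — 4 states
  (yzz)* — 6 states
  (yzz)*x — 7 states
  ((yzz)*x)? — 9 states

9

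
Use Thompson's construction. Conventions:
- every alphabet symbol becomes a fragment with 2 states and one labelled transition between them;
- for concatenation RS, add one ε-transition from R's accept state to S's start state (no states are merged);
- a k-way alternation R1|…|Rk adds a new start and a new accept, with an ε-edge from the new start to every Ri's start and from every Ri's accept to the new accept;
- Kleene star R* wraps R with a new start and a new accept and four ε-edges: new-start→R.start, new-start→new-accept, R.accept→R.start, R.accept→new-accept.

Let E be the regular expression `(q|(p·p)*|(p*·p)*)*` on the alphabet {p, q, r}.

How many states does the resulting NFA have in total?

Bottom-up over the parse tree:
Each of the 5 symbol leaves contributes a 2-state fragment.
  p·p = 4 states
  (p·p)* = 6 states
  p* = 4 states
  p*·p = 6 states
  (p*·p)* = 8 states
  q|(p·p)*|(p*·p)* = 18 states
  (q|(p·p)*|(p*·p)*)* = 20 states

20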